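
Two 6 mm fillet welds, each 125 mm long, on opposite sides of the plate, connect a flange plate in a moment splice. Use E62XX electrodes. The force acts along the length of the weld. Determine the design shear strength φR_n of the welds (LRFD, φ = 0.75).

E62XX → F_EXX = 620 MPa.
Effective throat t_e = 0.707 × 6 = 4.242 mm.
Total length L = 250 mm; A_we = 4.242 × 250 = 1060 mm².
F_nw = 0.6 F_EXX = 0.6 × 620 = 372 MPa.
φR_n = 0.75 × 372 × 1060 × 10⁻³ = 295.9 kN.

φR_n ≈ 296 kN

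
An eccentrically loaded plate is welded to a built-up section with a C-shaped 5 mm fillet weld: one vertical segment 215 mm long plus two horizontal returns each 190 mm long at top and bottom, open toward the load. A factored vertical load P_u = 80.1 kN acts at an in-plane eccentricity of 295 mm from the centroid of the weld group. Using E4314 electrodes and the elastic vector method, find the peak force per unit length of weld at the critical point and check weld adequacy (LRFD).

f_max ≈ 632 N/mm; adequate

E43XX → F_EXX = 430 MPa.
Total weld length L_w = 595 mm. Treat welds as unit-width lines.
Centroid: x̄ = 2×190×95 / 595 = 60.67 mm from the vertical weld.
Polar moment about centroid: J = I_x + I_y = [215³/12 + 2×190×107.5²] + [215×60.67² + 2(190³/12 + 190×34.33²)] = 7602000 mm³.
Direct shear f_v = P/L_w = 80.1×10³ / 595 = 134.6 N/mm (vertical).
Torsion M = P·e = 80.1×10³ × 295 = 23630000 N·mm.
Critical point at (x, y) = (129.3, 107.5) from centroid. f_tx = M·y/J = 334.1 N/mm; f_ty = M·x/J = 402 N/mm.
Resultant f_max = √[f_tx² + (f_v + f_ty)²] = √[334.1² + (134.6 + 402)²] = 632.1 N/mm.
Capacity per unit length: φr_n = 0.75 × 0.6 × 430 × (0.707 × 5) = 684 N/mm.
632.1 ≤ 684 → adequate.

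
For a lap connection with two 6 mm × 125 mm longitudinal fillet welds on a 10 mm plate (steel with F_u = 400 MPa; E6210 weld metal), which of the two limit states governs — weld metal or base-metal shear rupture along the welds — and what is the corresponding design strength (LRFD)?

φR_n ≈ 296 kN (weld metal governs)

E62XX → F_EXX = 620 MPa.
t_e = 0.707 × 6 = 4.242 mm; L = 250 mm.
Weld metal: φR_n = 0.75 × 0.6 × 620 × 4.242 × 250 × 10⁻³ = 295.9 kN.
Base metal (shear rupture): φR_n = 0.75 × 0.6 × 400 × 10 × 250 × 10⁻³ = 450 kN.
Governing: weld metal.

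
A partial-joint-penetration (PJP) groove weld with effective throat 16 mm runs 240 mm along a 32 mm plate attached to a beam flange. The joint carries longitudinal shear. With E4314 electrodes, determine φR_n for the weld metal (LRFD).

E43XX → F_EXX = 430 MPa.
Effective throat (given) t_e = 16 mm.
A_we = 16 × 240 = 3840 mm².
F_nw = 0.6 F_EXX = 258 MPa.
φR_n = 0.75 × 258 × 3840 × 10⁻³ = 743 kN.

φR_n ≈ 743 kN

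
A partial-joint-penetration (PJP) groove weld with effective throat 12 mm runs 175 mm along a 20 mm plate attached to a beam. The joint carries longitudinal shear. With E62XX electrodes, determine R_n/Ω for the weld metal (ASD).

E62XX → F_EXX = 620 MPa.
Effective throat (given) t_e = 12 mm.
A_we = 12 × 175 = 2100 mm².
F_nw = 0.6 F_EXX = 372 MPa.
R_n/Ω = (372 × 2100) / 2.0 × 10⁻³ = 390.6 kN.

R_n/Ω ≈ 391 kN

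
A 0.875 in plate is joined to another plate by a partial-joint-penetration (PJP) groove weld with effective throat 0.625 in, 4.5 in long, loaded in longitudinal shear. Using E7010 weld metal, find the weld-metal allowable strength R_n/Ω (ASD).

E70XX → F_EXX = 70 ksi.
Effective throat (given) t_e = 0.625 in.
A_we = 0.625 × 4.5 = 2.812 in².
F_nw = 0.6 F_EXX = 42 ksi.
R_n/Ω = (42 × 2.812) / 2.0 = 59.06 kips.

R_n/Ω ≈ 59.1 kips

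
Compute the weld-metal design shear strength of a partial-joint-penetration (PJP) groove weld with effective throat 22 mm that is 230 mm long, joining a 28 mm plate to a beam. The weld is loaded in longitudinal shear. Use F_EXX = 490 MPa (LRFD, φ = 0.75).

φR_n ≈ 1120 kN

Effective throat (given) t_e = 22 mm.
A_we = 22 × 230 = 5060 mm².
F_nw = 0.6 F_EXX = 294 MPa.
φR_n = 0.75 × 294 × 5060 × 10⁻³ = 1116 kN.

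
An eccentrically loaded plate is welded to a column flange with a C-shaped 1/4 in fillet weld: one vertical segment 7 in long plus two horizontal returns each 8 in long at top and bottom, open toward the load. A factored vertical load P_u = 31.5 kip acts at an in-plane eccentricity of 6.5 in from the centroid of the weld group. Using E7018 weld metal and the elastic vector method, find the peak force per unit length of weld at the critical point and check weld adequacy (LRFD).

E70XX → F_EXX = 70 ksi.
Total weld length L_w = 23 in. Treat welds as unit-width lines.
Centroid: x̄ = 2×8×4 / 23 = 2.783 in from the vertical weld.
Polar moment about centroid: J = I_x + I_y = [7³/12 + 2×8×3.5²] + [7×2.783² + 2(8³/12 + 8×1.217²)] = 387.8 in³.
Direct shear f_v = P/L_w = 31.5 / 23 = 1.37 kip/in (vertical).
Torsion M = P·e = 31.5 × 6.5 = 204.75 kip·in.
Critical point at (x, y) = (5.217, 3.5) from centroid. f_tx = M·y/J = 1.848 kip/in; f_ty = M·x/J = 2.754 kip/in.
Resultant f_max = √[f_tx² + (f_v + f_ty)²] = √[1.848² + (1.37 + 2.754)²] = 4.519 kip/in.
Capacity per unit length: φr_n = 0.75 × 0.6 × 70 × (0.707 × 0.25) = 5.568 kip/in.
4.519 ≤ 5.568 → adequate.

f_max ≈ 4.52 kip/in; adequate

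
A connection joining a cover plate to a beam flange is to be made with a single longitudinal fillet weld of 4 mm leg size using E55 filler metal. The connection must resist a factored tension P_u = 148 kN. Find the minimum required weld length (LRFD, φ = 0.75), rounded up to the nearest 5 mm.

E55XX → F_EXX = 550 MPa.
Throat t_e = 0.707 × 4 = 2.828 mm.
φr_n = 0.75 × 0.6 × 550 × 2.828 × 10⁻³ = 0.6999 kN/mm.
L_req = P_u / φr_n = 148 / 0.6999 = 211.4 mm total.
Round up → use L = 215 mm.

L = 215 mm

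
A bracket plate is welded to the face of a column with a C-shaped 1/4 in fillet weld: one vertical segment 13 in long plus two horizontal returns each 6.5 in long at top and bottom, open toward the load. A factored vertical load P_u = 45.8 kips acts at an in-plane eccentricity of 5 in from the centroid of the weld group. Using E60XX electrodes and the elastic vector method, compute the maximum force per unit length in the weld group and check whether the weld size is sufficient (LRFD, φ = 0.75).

f_max ≈ 3.55 kip/in; adequate

E60XX → F_EXX = 60 ksi.
Total weld length L_w = 26 in. Treat welds as unit-width lines.
Centroid: x̄ = 2×6.5×3.25 / 26 = 1.625 in from the vertical weld.
Polar moment about centroid: J = I_x + I_y = [13³/12 + 2×6.5×6.5²] + [13×1.625² + 2(6.5³/12 + 6.5×1.625²)] = 846.8 in³.
Direct shear f_v = P/L_w = 45.8 / 26 = 1.762 kip/in (vertical).
Torsion M = P·e = 45.8 × 5 = 229 kip·in.
Critical point at (x, y) = (4.875, 6.5) from centroid. f_tx = M·y/J = 1.758 kip/in; f_ty = M·x/J = 1.318 kip/in.
Resultant f_max = √[f_tx² + (f_v + f_ty)²] = √[1.758² + (1.762 + 1.318)²] = 3.546 kip/in.
Capacity per unit length: φr_n = 0.75 × 0.6 × 60 × (0.707 × 0.25) = 4.772 kip/in.
3.546 ≤ 4.772 → adequate.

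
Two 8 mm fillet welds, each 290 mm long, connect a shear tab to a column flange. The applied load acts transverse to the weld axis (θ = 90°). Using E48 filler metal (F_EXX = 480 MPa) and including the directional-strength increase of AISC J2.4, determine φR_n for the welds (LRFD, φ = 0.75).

φR_n ≈ 1060 kN

t_e = 0.707 × 8 = 5.656 mm; A_we = 5.656 × 580 = 3280 mm².
Directional factor: 1.0 + 0.5 sin^1.5(90°) = 1.5.
F_nw = 0.6 × 480 × 1.5 = 432 MPa.
φR_n = 0.75 × 432 × 3280 × 10⁻³ = 1063 kN.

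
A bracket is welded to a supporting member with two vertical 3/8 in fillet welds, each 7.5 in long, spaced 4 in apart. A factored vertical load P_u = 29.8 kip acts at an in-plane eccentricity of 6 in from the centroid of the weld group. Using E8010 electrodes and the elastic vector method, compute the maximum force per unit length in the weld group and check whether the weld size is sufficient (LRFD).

f_max ≈ 6.99 kip/in; adequate

E80XX → F_EXX = 80 ksi.
Total weld length L_w = 15 in. Treat welds as unit-width lines.
Polar moment about centroid: J = 2[d³/12 + d(b/2)²] = 2[7.5³/12 + 7.5×2²] = 130.3 in³.
Direct shear f_v = P/L_w = 29.8 / 15 = 1.987 kip/in (vertical).
Torsion M = P·e = 29.8 × 6 = 178.8 kip·in.
Critical point at (x, y) = (2, 3.75) from centroid. f_tx = M·y/J = 5.145 kip/in; f_ty = M·x/J = 2.744 kip/in.
Resultant f_max = √[f_tx² + (f_v + f_ty)²] = √[5.145² + (1.987 + 2.744)²] = 6.99 kip/in.
Capacity per unit length: φr_n = 0.75 × 0.6 × 80 × (0.707 × 0.375) = 9.544 kip/in.
6.99 ≤ 9.544 → adequate.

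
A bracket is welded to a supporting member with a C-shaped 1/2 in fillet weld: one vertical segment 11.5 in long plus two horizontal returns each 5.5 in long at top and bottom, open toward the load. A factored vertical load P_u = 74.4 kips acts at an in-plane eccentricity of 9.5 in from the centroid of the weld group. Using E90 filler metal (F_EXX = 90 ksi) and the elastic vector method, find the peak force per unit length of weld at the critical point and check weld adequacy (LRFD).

f_max ≈ 11.2 kip/in; adequate

Total weld length L_w = 22.5 in. Treat welds as unit-width lines.
Centroid: x̄ = 2×5.5×2.75 / 22.5 = 1.344 in from the vertical weld.
Polar moment about centroid: J = I_x + I_y = [11.5³/12 + 2×5.5×5.75²] + [11.5×1.344² + 2(5.5³/12 + 5.5×1.406²)] = 560.7 in³.
Direct shear f_v = P/L_w = 74.4 / 22.5 = 3.307 kip/in (vertical).
Torsion M = P·e = 74.4 × 9.5 = 706.8 kip·in.
Critical point at (x, y) = (4.156, 5.75) from centroid. f_tx = M·y/J = 7.249 kip/in; f_ty = M·x/J = 5.239 kip/in.
Resultant f_max = √[f_tx² + (f_v + f_ty)²] = √[7.249² + (3.307 + 5.239)²] = 11.21 kip/in.
Capacity per unit length: φr_n = 0.75 × 0.6 × 90 × (0.707 × 0.5) = 14.32 kip/in.
11.21 ≤ 14.32 → adequate.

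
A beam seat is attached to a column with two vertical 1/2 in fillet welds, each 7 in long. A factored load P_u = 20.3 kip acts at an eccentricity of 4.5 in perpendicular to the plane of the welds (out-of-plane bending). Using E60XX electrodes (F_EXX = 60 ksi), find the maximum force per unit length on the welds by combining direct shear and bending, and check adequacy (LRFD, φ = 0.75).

L_w = 2 × 7 = 14 in; section modulus (unit throat) S = 2 × L²/6 = 16.33 in².
Direct shear f_v = P/L_w = 20.3/14 = 1.45 kip/in.
Moment M = P × e = 20.3 × 4.5 = 91.35 kip·in; bending f_b = M/S = 5.593 kip/in.
f_max = √(f_v² + f_b²) = √(1.45² + 5.593²) = 5.778 kip/in.
φr_n = 0.75 × 0.6 × 60 × (0.707 × 0.5) = 9.544 kip/in → adequate.

f_max ≈ 5.78 kip/in; adequate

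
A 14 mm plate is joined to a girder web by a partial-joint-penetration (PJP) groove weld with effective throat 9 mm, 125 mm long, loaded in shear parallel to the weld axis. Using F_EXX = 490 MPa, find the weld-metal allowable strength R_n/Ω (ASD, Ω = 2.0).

Effective throat (given) t_e = 9 mm.
A_we = 9 × 125 = 1125 mm².
F_nw = 0.6 F_EXX = 294 MPa.
R_n/Ω = (294 × 1125) / 2.0 × 10⁻³ = 165.4 kN.

R_n/Ω ≈ 165 kN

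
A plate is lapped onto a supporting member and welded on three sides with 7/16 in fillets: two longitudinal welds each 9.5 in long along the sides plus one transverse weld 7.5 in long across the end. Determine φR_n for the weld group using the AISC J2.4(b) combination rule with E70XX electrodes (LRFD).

E70XX → F_EXX = 70 ksi.
t_e = 0.707 × 0.4375 = 0.3093 in.
R_nwl = 0.6 × 70 × 0.3093 × 19 = 246.8 kips (longitudinal, 2 welds).
R_nwt = 0.6 × 70 × 0.3093 × 7.5 = 97.43 kips (transverse, base value).
(i) R_nwl + R_nwt = 344.3 kips; (ii) 0.85 R_nwl + 1.5 R_nwt = 356 kips.
R_n = max = 356 kips [governs: (ii)]; φR_n = 267 kips.

φR_n ≈ 267 kips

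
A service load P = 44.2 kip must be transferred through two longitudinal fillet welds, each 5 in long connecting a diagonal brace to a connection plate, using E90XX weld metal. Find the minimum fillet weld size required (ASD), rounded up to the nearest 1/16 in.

E90XX → F_EXX = 90 ksi.
Total weld length L = 10 in.
Required throat t_e = P × Ω / (0.6 F_EXX × L) = 44.2 × 2.0 / (0.6 × 90 × 10) = 0.1637 in.
Required leg w = t_e / 0.707 = 0.2315 in → use 1/4 in.

w = 1/4 in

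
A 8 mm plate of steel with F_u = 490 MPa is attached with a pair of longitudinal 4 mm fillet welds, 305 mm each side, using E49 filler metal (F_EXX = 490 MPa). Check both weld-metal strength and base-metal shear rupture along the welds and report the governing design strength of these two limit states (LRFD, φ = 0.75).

φR_n ≈ 380 kN (weld metal governs)

t_e = 0.707 × 4 = 2.828 mm; L = 610 mm.
Weld metal: φR_n = 0.75 × 0.6 × 490 × 2.828 × 610 × 10⁻³ = 380.4 kN.
Base metal (shear rupture): φR_n = 0.75 × 0.6 × 490 × 8 × 610 × 10⁻³ = 1076 kN.
Governing: weld metal.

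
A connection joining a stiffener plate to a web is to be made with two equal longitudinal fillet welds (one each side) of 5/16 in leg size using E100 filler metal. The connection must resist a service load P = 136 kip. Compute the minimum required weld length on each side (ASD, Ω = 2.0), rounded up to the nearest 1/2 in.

E100XX → F_EXX = 100 ksi.
Throat t_e = 0.707 × 0.3125 = 0.2209 in.
r_n/Ω = (0.6 × 100 × 0.2209) / 2.0 = 6.628 kip/in.
L_req = P / (r_n/Ω) = 136 / 6.628 = 20.52 in total.
Per side: 20.52 / 2 = 10.26 in.
Round up → use L = 10.5 in on each side.

L = 10.5 in on each side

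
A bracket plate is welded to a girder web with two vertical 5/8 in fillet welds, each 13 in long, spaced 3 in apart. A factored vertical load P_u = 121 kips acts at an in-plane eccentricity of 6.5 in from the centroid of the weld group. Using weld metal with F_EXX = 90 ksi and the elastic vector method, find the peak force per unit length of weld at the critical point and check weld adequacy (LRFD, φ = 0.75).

f_max ≈ 14.1 kip/in; adequate

Total weld length L_w = 26 in. Treat welds as unit-width lines.
Polar moment about centroid: J = 2[d³/12 + d(b/2)²] = 2[13³/12 + 13×1.5²] = 424.7 in³.
Direct shear f_v = P/L_w = 121 / 26 = 4.654 kip/in (vertical).
Torsion M = P·e = 121 × 6.5 = 786.5 kip·in.
Critical point at (x, y) = (1.5, 6.5) from centroid. f_tx = M·y/J = 12.04 kip/in; f_ty = M·x/J = 2.778 kip/in.
Resultant f_max = √[f_tx² + (f_v + f_ty)²] = √[12.04² + (4.654 + 2.778)²] = 14.15 kip/in.
Capacity per unit length: φr_n = 0.75 × 0.6 × 90 × (0.707 × 0.625) = 17.9 kip/in.
14.15 ≤ 17.9 → adequate.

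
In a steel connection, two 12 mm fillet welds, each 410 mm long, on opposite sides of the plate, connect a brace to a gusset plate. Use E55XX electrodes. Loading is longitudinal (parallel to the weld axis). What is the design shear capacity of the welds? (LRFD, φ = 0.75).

E55XX → F_EXX = 550 MPa.
Effective throat t_e = 0.707 × 12 = 8.484 mm.
Total length L = 820 mm; A_we = 8.484 × 820 = 6957 mm².
F_nw = 0.6 F_EXX = 0.6 × 550 = 330 MPa.
φR_n = 0.75 × 330 × 6957 × 10⁻³ = 1722 kN.

φR_n ≈ 1720 kN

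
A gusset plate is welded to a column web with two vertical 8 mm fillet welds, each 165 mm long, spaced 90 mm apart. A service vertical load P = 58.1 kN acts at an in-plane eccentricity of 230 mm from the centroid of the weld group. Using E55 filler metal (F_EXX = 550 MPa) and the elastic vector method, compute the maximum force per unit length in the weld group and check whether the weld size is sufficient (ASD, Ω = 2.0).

Total weld length L_w = 330 mm. Treat welds as unit-width lines.
Polar moment about centroid: J = 2[d³/12 + d(b/2)²] = 2[165³/12 + 165×45²] = 1417000 mm³.
Direct shear f_v = P/L_w = 58.1×10³ / 330 = 176.1 N/mm (vertical).
Torsion M = P·e = 58.1×10³ × 230 = 13363000 N·mm.
Critical point at (x, y) = (45, 82.5) from centroid. f_tx = M·y/J = 778 N/mm; f_ty = M·x/J = 424.4 N/mm.
Resultant f_max = √[f_tx² + (f_v + f_ty)²] = √[778² + (176.1 + 424.4)²] = 982.8 N/mm.
Capacity per unit length: r_n/Ω = (1/2.0) × 0.6 × 550 × (0.707 × 8) = 933.2 N/mm.
982.8 > 933.2 → NOT adequate.

f_max ≈ 983 N/mm; NOT adequate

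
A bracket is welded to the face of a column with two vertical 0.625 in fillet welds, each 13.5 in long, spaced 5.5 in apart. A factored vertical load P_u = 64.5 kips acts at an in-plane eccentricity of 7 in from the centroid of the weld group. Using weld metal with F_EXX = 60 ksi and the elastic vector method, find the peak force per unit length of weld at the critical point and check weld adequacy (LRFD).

f_max ≈ 6.64 kip/in; adequate

Total weld length L_w = 27 in. Treat welds as unit-width lines.
Polar moment about centroid: J = 2[d³/12 + d(b/2)²] = 2[13.5³/12 + 13.5×2.75²] = 614.2 in³.
Direct shear f_v = P/L_w = 64.5 / 27 = 2.389 kip/in (vertical).
Torsion M = P·e = 64.5 × 7 = 451.5 kip·in.
Critical point at (x, y) = (2.75, 6.75) from centroid. f_tx = M·y/J = 4.962 kip/in; f_ty = M·x/J = 2.021 kip/in.
Resultant f_max = √[f_tx² + (f_v + f_ty)²] = √[4.962² + (2.389 + 2.021)²] = 6.638 kip/in.
Capacity per unit length: φr_n = 0.75 × 0.6 × 60 × (0.707 × 0.625) = 11.93 kip/in.
6.638 ≤ 11.93 → adequate.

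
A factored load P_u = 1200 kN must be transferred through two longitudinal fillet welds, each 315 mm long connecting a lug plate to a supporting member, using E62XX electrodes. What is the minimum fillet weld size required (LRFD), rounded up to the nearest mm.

w = 10 mm

E62XX → F_EXX = 620 MPa.
Total weld length L = 630 mm.
Required throat t_e = P_u / (φ × 0.6 F_EXX × L) = 1200 / (0.75 × 0.6 × 620 × 630 × 10⁻³) = 6.827 mm.
Required leg w = t_e / 0.707 = 9.656 mm → use 10 mm.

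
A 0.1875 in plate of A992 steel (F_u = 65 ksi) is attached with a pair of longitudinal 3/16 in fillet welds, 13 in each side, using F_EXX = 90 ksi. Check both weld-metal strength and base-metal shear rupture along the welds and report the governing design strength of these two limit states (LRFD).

φR_n ≈ 140 kips (weld metal governs)

t_e = 0.707 × 0.1875 = 0.1326 in; L = 26 in.
Weld metal: φR_n = 0.75 × 0.6 × 90 × 0.1326 × 26 = 139.6 kips.
Base metal (shear rupture): φR_n = 0.75 × 0.6 × 65 × 0.1875 × 26 = 142.6 kips.
Governing: weld metal.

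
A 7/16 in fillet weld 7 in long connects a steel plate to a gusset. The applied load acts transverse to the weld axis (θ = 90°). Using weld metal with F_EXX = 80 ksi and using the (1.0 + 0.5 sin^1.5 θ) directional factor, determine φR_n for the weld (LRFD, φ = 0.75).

t_e = 0.707 × 0.4375 = 0.3093 in; A_we = 0.3093 × 7 = 2.165 in².
Directional factor: 1.0 + 0.5 sin^1.5(90°) = 1.5.
F_nw = 0.6 × 80 × 1.5 = 72 ksi.
φR_n = 0.75 × 72 × 2.165 = 116.9 kips.

φR_n ≈ 117 kips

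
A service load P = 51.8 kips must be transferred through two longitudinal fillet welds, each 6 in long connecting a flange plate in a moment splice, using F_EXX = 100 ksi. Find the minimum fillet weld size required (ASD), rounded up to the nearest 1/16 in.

Total weld length L = 12 in.
Required throat t_e = P × Ω / (0.6 F_EXX × L) = 51.8 × 2.0 / (0.6 × 100 × 12) = 0.1439 in.
Required leg w = t_e / 0.707 = 0.2035 in → use 1/4 in.

w = 1/4 in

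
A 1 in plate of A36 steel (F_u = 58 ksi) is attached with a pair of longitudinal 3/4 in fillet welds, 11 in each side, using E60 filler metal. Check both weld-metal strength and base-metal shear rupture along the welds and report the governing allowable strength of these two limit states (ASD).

E60XX → F_EXX = 60 ksi.
t_e = 0.707 × 0.75 = 0.5302 in; L = 22 in.
Weld metal: R_n/Ω = (1/2.0) × 0.6 × 60 × 0.5302 × 22 = 210 kip.
Base metal (shear rupture): R_n/Ω = (1/2.0) × 0.6 × 58 × 1 × 22 = 382.8 kip.
Governing: weld metal.

R_n/Ω ≈ 210 kip (weld metal governs)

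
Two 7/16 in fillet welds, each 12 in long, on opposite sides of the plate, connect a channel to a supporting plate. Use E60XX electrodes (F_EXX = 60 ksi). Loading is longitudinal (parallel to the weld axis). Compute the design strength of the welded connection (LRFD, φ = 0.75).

Effective throat t_e = 0.707 × 0.4375 = 0.3093 in.
Total length L = 24 in; A_we = 0.3093 × 24 = 7.423 in².
F_nw = 0.6 F_EXX = 0.6 × 60 = 36 ksi.
φR_n = 0.75 × 36 × 7.423 = 200.4 kips.

φR_n ≈ 200 kips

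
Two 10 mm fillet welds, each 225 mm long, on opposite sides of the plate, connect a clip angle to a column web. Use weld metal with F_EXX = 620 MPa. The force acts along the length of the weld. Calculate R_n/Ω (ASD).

Effective throat t_e = 0.707 × 10 = 7.07 mm.
Total length L = 450 mm; A_we = 7.07 × 450 = 3181 mm².
F_nw = 0.6 F_EXX = 0.6 × 620 = 372 MPa.
R_n = 372 × 3181 × 10⁻³ = 1184 kN; R_n/Ω = 1184/2.0 = 591.8 kN.

R_n/Ω ≈ 592 kN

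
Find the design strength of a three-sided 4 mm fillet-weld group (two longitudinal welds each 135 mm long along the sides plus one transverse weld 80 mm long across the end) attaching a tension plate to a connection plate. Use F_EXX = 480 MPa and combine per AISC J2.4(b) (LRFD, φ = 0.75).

φR_n ≈ 214 kN

t_e = 0.707 × 4 = 2.828 mm.
R_nwl = 0.6 × 480 × 2.828 × 270 × 10⁻³ = 219.9 kN (longitudinal, 2 welds).
R_nwt = 0.6 × 480 × 2.828 × 80 × 10⁻³ = 65.16 kN (transverse, base value).
(i) R_nwl + R_nwt = 285.1 kN; (ii) 0.85 R_nwl + 1.5 R_nwt = 284.7 kN.
R_n = max = 285.1 kN [governs: (i)]; φR_n = 213.8 kN.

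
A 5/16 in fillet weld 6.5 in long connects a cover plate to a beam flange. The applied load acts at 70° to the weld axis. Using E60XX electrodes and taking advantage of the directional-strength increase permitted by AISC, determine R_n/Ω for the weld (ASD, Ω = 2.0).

R_n/Ω ≈ 37.6 kips

E60XX → F_EXX = 60 ksi.
t_e = 0.707 × 0.3125 = 0.2209 in; A_we = 0.2209 × 6.5 = 1.436 in².
Directional factor: 1.0 + 0.5 sin^1.5(70°) = 1.455.
F_nw = 0.6 × 60 × 1.455 = 52.4 ksi.
R_n/Ω = (52.4 × 1.436) / 2.0 = 37.62 kips.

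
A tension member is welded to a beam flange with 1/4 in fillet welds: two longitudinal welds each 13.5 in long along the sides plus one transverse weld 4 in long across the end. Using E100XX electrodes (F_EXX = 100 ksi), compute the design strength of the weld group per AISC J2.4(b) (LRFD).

φR_n ≈ 247 kips

t_e = 0.707 × 0.25 = 0.1767 in.
R_nwl = 0.6 × 100 × 0.1767 × 27 = 286.3 kips (longitudinal, 2 welds).
R_nwt = 0.6 × 100 × 0.1767 × 4 = 42.42 kips (transverse, base value).
(i) R_nwl + R_nwt = 328.8 kips; (ii) 0.85 R_nwl + 1.5 R_nwt = 307 kips.
R_n = max = 328.8 kips [governs: (i)]; φR_n = 246.6 kips.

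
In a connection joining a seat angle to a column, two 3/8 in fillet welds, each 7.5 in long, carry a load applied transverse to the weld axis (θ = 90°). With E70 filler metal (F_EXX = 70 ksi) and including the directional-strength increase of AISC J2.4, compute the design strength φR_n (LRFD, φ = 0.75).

t_e = 0.707 × 0.375 = 0.2651 in; A_we = 0.2651 × 15 = 3.977 in².
Directional factor: 1.0 + 0.5 sin^1.5(90°) = 1.5.
F_nw = 0.6 × 70 × 1.5 = 63 ksi.
φR_n = 0.75 × 63 × 3.977 = 187.9 kips.

φR_n ≈ 188 kips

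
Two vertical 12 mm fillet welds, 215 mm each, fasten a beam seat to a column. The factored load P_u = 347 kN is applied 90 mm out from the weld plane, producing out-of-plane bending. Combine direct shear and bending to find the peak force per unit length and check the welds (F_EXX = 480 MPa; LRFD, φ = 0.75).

f_max ≈ 2180 N/mm; NOT adequate

L_w = 2 × 215 = 430 mm; section modulus (unit throat) S = 2 × L²/6 = 15410 mm².
Direct shear f_v = P/L_w = 347×10³/430 = 807 N/mm.
Moment M = P × e = 347×10³ × 90 = 31230000 N·mm; bending f_b = M/S = 2027 N/mm.
f_max = √(f_v² + f_b²) = √(807² + 2027²) = 2182 N/mm.
φr_n = 0.75 × 0.6 × 480 × (0.707 × 12) = 1833 N/mm → NOT adequate.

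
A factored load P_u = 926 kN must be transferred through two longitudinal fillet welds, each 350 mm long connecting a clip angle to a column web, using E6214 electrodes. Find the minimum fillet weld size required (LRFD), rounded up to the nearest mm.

w = 7 mm

E62XX → F_EXX = 620 MPa.
Total weld length L = 700 mm.
Required throat t_e = P_u / (φ × 0.6 F_EXX × L) = 926 / (0.75 × 0.6 × 620 × 700 × 10⁻³) = 4.741 mm.
Required leg w = t_e / 0.707 = 6.706 mm → use 7 mm.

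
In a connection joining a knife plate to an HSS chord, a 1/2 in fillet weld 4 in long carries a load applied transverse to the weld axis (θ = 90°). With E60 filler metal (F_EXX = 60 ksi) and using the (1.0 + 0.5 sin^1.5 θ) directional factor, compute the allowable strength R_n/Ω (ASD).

R_n/Ω ≈ 38.2 kips

t_e = 0.707 × 0.5 = 0.3535 in; A_we = 0.3535 × 4 = 1.414 in².
Directional factor: 1.0 + 0.5 sin^1.5(90°) = 1.5.
F_nw = 0.6 × 60 × 1.5 = 54 ksi.
R_n/Ω = (54 × 1.414) / 2.0 = 38.18 kips.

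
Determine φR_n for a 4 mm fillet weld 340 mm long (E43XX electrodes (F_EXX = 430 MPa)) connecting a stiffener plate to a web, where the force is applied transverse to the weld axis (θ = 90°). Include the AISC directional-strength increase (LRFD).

t_e = 0.707 × 4 = 2.828 mm; A_we = 2.828 × 340 = 961.5 mm².
Directional factor: 1.0 + 0.5 sin^1.5(90°) = 1.5.
F_nw = 0.6 × 430 × 1.5 = 387 MPa.
φR_n = 0.75 × 387 × 961.5 × 10⁻³ = 279.1 kN.

φR_n ≈ 279 kN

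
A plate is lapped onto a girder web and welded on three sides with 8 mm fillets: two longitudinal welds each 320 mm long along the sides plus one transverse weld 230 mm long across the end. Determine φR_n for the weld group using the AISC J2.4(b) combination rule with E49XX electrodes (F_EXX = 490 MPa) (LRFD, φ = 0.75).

t_e = 0.707 × 8 = 5.656 mm.
R_nwl = 0.6 × 490 × 5.656 × 640 × 10⁻³ = 1064 kN (longitudinal, 2 welds).
R_nwt = 0.6 × 490 × 5.656 × 230 × 10⁻³ = 382.5 kN (transverse, base value).
(i) R_nwl + R_nwt = 1447 kN; (ii) 0.85 R_nwl + 1.5 R_nwt = 1478 kN.
R_n = max = 1478 kN [governs: (ii)]; φR_n = 1109 kN.

φR_n ≈ 1110 kN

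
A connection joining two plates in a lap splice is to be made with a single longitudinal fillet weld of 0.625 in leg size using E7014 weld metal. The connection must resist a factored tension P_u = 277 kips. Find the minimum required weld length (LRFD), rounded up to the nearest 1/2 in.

E70XX → F_EXX = 70 ksi.
Throat t_e = 0.707 × 0.625 = 0.4419 in.
φr_n = 0.75 × 0.6 × 70 × 0.4419 = 13.92 kips/in.
L_req = P_u / φr_n = 277 / 13.92 = 19.9 in total.
Round up → use L = 20 in.

L = 20 in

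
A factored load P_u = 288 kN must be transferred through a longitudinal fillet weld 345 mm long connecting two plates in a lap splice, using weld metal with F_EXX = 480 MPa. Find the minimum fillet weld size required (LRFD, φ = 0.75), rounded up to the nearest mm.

Total weld length L = 345 mm.
Required throat t_e = P_u / (φ × 0.6 F_EXX × L) = 288 / (0.75 × 0.6 × 480 × 345 × 10⁻³) = 3.865 mm.
Required leg w = t_e / 0.707 = 5.466 mm → use 6 mm.

w = 6 mm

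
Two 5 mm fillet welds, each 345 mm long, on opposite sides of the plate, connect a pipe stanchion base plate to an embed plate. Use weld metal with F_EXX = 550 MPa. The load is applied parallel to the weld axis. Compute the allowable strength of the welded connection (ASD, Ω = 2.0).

R_n/Ω ≈ 402 kN

Effective throat t_e = 0.707 × 5 = 3.535 mm.
Total length L = 690 mm; A_we = 3.535 × 690 = 2439 mm².
F_nw = 0.6 F_EXX = 0.6 × 550 = 330 MPa.
R_n = 330 × 2439 × 10⁻³ = 804.9 kN; R_n/Ω = 804.9/2.0 = 402.5 kN.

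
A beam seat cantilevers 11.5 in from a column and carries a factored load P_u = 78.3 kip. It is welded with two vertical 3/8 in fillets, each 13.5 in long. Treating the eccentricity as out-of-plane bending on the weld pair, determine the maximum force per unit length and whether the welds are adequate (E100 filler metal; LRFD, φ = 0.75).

E100XX → F_EXX = 100 ksi.
L_w = 2 × 13.5 = 27 in; section modulus (unit throat) S = 2 × L²/6 = 60.75 in².
Direct shear f_v = P/L_w = 78.3/27 = 2.9 kip/in.
Moment M = P × e = 78.3 × 11.5 = 900.45 kip·in; bending f_b = M/S = 14.82 kip/in.
f_max = √(f_v² + f_b²) = √(2.9² + 14.82²) = 15.1 kip/in.
φr_n = 0.75 × 0.6 × 100 × (0.707 × 0.375) = 11.93 kip/in → NOT adequate.

f_max ≈ 15.1 kip/in; NOT adequate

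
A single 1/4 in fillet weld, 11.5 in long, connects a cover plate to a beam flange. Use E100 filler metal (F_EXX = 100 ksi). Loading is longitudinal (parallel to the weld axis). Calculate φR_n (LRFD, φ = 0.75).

Effective throat t_e = 0.707 × 0.25 = 0.1767 in.
Total length L = 11.5 in; A_we = 0.1767 × 11.5 = 2.033 in².
F_nw = 0.6 F_EXX = 0.6 × 100 = 60 ksi.
φR_n = 0.75 × 60 × 2.033 = 91.47 kip.

φR_n ≈ 91.5 kip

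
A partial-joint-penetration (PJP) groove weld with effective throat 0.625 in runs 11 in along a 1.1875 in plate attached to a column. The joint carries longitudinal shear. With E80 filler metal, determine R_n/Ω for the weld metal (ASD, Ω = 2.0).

E80XX → F_EXX = 80 ksi.
Effective throat (given) t_e = 0.625 in.
A_we = 0.625 × 11 = 6.875 in².
F_nw = 0.6 F_EXX = 48 ksi.
R_n/Ω = (48 × 6.875) / 2.0 = 165 kip.

R_n/Ω ≈ 165 kip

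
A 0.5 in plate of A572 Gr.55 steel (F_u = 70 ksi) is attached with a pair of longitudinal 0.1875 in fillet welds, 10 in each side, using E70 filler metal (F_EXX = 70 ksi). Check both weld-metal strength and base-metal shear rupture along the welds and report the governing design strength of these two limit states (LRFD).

t_e = 0.707 × 0.1875 = 0.1326 in; L = 20 in.
Weld metal: φR_n = 0.75 × 0.6 × 70 × 0.1326 × 20 = 83.51 kip.
Base metal (shear rupture): φR_n = 0.75 × 0.6 × 70 × 0.5 × 20 = 315 kip.
Governing: weld metal.

φR_n ≈ 83.5 kip (weld metal governs)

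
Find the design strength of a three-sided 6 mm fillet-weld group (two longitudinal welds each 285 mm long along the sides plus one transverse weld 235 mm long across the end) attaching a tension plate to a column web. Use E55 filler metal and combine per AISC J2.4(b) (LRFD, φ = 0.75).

φR_n ≈ 879 kN

E55XX → F_EXX = 550 MPa.
t_e = 0.707 × 6 = 4.242 mm.
R_nwl = 0.6 × 550 × 4.242 × 570 × 10⁻³ = 797.9 kN (longitudinal, 2 welds).
R_nwt = 0.6 × 550 × 4.242 × 235 × 10⁻³ = 329 kN (transverse, base value).
(i) R_nwl + R_nwt = 1127 kN; (ii) 0.85 R_nwl + 1.5 R_nwt = 1172 kN.
R_n = max = 1172 kN [governs: (ii)]; φR_n = 878.8 kN.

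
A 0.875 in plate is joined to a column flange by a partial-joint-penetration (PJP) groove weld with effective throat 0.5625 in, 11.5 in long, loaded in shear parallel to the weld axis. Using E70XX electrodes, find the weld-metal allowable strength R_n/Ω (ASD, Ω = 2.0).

E70XX → F_EXX = 70 ksi.
Effective throat (given) t_e = 0.5625 in.
A_we = 0.5625 × 11.5 = 6.469 in².
F_nw = 0.6 F_EXX = 42 ksi.
R_n/Ω = (42 × 6.469) / 2.0 = 135.8 kip.

R_n/Ω ≈ 136 kip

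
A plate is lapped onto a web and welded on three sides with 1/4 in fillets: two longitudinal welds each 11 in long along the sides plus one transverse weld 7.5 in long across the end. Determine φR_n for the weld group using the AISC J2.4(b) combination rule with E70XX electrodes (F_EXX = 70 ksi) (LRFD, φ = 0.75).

φR_n ≈ 167 kip

t_e = 0.707 × 0.25 = 0.1767 in.
R_nwl = 0.6 × 70 × 0.1767 × 22 = 163.3 kip (longitudinal, 2 welds).
R_nwt = 0.6 × 70 × 0.1767 × 7.5 = 55.68 kip (transverse, base value).
(i) R_nwl + R_nwt = 219 kip; (ii) 0.85 R_nwl + 1.5 R_nwt = 222.3 kip.
R_n = max = 222.3 kip [governs: (ii)]; φR_n = 166.8 kip.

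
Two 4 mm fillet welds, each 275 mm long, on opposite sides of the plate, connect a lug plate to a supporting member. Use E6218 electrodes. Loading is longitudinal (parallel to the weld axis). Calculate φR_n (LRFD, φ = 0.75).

φR_n ≈ 434 kN

E62XX → F_EXX = 620 MPa.
Effective throat t_e = 0.707 × 4 = 2.828 mm.
Total length L = 550 mm; A_we = 2.828 × 550 = 1555 mm².
F_nw = 0.6 F_EXX = 0.6 × 620 = 372 MPa.
φR_n = 0.75 × 372 × 1555 × 10⁻³ = 434 kN.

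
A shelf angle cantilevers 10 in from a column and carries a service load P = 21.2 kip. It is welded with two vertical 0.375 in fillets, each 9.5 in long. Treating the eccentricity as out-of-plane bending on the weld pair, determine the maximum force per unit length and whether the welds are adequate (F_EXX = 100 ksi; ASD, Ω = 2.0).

f_max ≈ 7.13 kip/in; adequate

L_w = 2 × 9.5 = 19 in; section modulus (unit throat) S = 2 × L²/6 = 30.08 in².
Direct shear f_v = P/L_w = 21.2/19 = 1.116 kip/in.
Moment M = P × e = 21.2 × 10 = 212 kip·in; bending f_b = M/S = 7.047 kip/in.
f_max = √(f_v² + f_b²) = √(1.116² + 7.047²) = 7.135 kip/in.
r_n/Ω = (1/2.0) × 0.6 × 100 × (0.707 × 0.375) = 7.954 kip/in → adequate.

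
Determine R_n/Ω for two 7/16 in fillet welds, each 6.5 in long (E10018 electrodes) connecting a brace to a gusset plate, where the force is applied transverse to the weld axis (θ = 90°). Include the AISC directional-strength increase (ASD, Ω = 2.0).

E100XX → F_EXX = 100 ksi.
t_e = 0.707 × 0.4375 = 0.3093 in; A_we = 0.3093 × 13 = 4.021 in².
Directional factor: 1.0 + 0.5 sin^1.5(90°) = 1.5.
F_nw = 0.6 × 100 × 1.5 = 90 ksi.
R_n/Ω = (90 × 4.021) / 2.0 = 180.9 kip.

R_n/Ω ≈ 181 kip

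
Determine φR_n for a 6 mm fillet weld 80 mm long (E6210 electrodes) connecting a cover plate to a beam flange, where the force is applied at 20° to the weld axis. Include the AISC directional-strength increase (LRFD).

φR_n ≈ 104 kN

E62XX → F_EXX = 620 MPa.
t_e = 0.707 × 6 = 4.242 mm; A_we = 4.242 × 80 = 339.4 mm².
Directional factor: 1.0 + 0.5 sin^1.5(20°) = 1.1.
F_nw = 0.6 × 620 × 1.1 = 409.2 MPa.
φR_n = 0.75 × 409.2 × 339.4 × 10⁻³ = 104.2 kN.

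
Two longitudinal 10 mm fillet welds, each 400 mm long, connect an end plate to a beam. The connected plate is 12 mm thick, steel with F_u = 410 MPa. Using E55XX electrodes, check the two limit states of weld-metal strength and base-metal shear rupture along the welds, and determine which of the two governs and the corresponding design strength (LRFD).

E55XX → F_EXX = 550 MPa.
t_e = 0.707 × 10 = 7.07 mm; L = 800 mm.
Weld metal: φR_n = 0.75 × 0.6 × 550 × 7.07 × 800 × 10⁻³ = 1400 kN.
Base metal (shear rupture): φR_n = 0.75 × 0.6 × 410 × 12 × 800 × 10⁻³ = 1771 kN.
Governing: weld metal.

φR_n ≈ 1400 kN (weld metal governs)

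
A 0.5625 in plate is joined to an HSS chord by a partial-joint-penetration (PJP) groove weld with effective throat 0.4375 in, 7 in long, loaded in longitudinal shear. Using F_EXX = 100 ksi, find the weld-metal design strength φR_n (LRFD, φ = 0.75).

φR_n ≈ 138 kip

Effective throat (given) t_e = 0.4375 in.
A_we = 0.4375 × 7 = 3.062 in².
F_nw = 0.6 F_EXX = 60 ksi.
φR_n = 0.75 × 60 × 3.062 = 137.8 kip.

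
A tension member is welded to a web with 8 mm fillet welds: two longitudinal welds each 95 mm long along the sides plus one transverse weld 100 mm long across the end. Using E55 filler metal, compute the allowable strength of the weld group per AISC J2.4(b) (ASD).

R_n/Ω ≈ 291 kN

E55XX → F_EXX = 550 MPa.
t_e = 0.707 × 8 = 5.656 mm.
R_nwl = 0.6 × 550 × 5.656 × 190 × 10⁻³ = 354.6 kN (longitudinal, 2 welds).
R_nwt = 0.6 × 550 × 5.656 × 100 × 10⁻³ = 186.6 kN (transverse, base value).
(i) R_nwl + R_nwt = 541.3 kN; (ii) 0.85 R_nwl + 1.5 R_nwt = 581.4 kN.
R_n = max = 581.4 kN [governs: (ii)]; R_n/Ω = 290.7 kN.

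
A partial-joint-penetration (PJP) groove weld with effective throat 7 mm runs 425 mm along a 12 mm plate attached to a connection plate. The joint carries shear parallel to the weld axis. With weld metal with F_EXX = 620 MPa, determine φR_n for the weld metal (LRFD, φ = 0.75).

φR_n ≈ 830 kN

Effective throat (given) t_e = 7 mm.
A_we = 7 × 425 = 2975 mm².
F_nw = 0.6 F_EXX = 372 MPa.
φR_n = 0.75 × 372 × 2975 × 10⁻³ = 830 kN.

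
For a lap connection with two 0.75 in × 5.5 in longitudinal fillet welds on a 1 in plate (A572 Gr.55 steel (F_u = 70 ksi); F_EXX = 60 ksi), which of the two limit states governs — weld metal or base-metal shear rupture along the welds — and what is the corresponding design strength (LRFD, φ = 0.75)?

φR_n ≈ 157 kip (weld metal governs)

t_e = 0.707 × 0.75 = 0.5302 in; L = 11 in.
Weld metal: φR_n = 0.75 × 0.6 × 60 × 0.5302 × 11 = 157.5 kip.
Base metal (shear rupture): φR_n = 0.75 × 0.6 × 70 × 1 × 11 = 346.5 kip.
Governing: weld metal.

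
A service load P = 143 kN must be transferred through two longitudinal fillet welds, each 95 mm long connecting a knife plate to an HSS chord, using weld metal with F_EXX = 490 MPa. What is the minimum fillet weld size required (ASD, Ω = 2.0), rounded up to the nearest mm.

Total weld length L = 190 mm.
Required throat t_e = P × Ω / (0.6 F_EXX × L) = 143 × 2.0 / (0.6 × 490 × 190 × 10⁻³) = 5.12 mm.
Required leg w = t_e / 0.707 = 7.242 mm → use 8 mm.

w = 8 mm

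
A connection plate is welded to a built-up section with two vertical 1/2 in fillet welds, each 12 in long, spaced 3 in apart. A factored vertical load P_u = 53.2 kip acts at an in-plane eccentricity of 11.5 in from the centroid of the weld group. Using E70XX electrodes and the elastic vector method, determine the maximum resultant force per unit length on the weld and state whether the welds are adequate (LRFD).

E70XX → F_EXX = 70 ksi.
Total weld length L_w = 24 in. Treat welds as unit-width lines.
Polar moment about centroid: J = 2[d³/12 + d(b/2)²] = 2[12³/12 + 12×1.5²] = 342 in³.
Direct shear f_v = P/L_w = 53.2 / 24 = 2.217 kip/in (vertical).
Torsion M = P·e = 53.2 × 11.5 = 611.8 kip·in.
Critical point at (x, y) = (1.5, 6) from centroid. f_tx = M·y/J = 10.73 kip/in; f_ty = M·x/J = 2.683 kip/in.
Resultant f_max = √[f_tx² + (f_v + f_ty)²] = √[10.73² + (2.217 + 2.683)²] = 11.8 kip/in.
Capacity per unit length: φr_n = 0.75 × 0.6 × 70 × (0.707 × 0.5) = 11.14 kip/in.
11.8 > 11.14 → NOT adequate.

f_max ≈ 11.8 kip/in; NOT adequate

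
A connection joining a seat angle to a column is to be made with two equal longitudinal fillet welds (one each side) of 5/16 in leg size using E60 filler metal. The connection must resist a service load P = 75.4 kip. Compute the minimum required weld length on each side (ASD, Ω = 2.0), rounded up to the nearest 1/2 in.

E60XX → F_EXX = 60 ksi.
Throat t_e = 0.707 × 0.3125 = 0.2209 in.
r_n/Ω = (0.6 × 60 × 0.2209) / 2.0 = 3.977 kip/in.
L_req = P / (r_n/Ω) = 75.4 / 3.977 = 18.96 in total.
Per side: 18.96 / 2 = 9.48 in.
Round up → use L = 9.5 in on each side.

L = 9.5 in on each side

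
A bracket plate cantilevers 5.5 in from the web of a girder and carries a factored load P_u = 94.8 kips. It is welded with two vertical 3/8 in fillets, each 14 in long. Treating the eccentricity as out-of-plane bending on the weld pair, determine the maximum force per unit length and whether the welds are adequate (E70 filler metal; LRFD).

f_max ≈ 8.67 kip/in; NOT adequate

E70XX → F_EXX = 70 ksi.
L_w = 2 × 14 = 28 in; section modulus (unit throat) S = 2 × L²/6 = 65.33 in².
Direct shear f_v = P/L_w = 94.8/28 = 3.386 kip/in.
Moment M = P × e = 94.8 × 5.5 = 521.4 kip·in; bending f_b = M/S = 7.981 kip/in.
f_max = √(f_v² + f_b²) = √(3.386² + 7.981²) = 8.669 kip/in.
φr_n = 0.75 × 0.6 × 70 × (0.707 × 0.375) = 8.351 kip/in → NOT adequate.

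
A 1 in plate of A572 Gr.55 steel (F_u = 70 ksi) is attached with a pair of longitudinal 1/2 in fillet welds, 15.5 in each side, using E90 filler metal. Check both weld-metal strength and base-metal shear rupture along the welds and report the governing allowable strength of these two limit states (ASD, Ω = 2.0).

E90XX → F_EXX = 90 ksi.
t_e = 0.707 × 0.5 = 0.3535 in; L = 31 in.
Weld metal: R_n/Ω = (1/2.0) × 0.6 × 90 × 0.3535 × 31 = 295.9 kip.
Base metal (shear rupture): R_n/Ω = (1/2.0) × 0.6 × 70 × 1 × 31 = 651 kip.
Governing: weld metal.

R_n/Ω ≈ 296 kip (weld metal governs)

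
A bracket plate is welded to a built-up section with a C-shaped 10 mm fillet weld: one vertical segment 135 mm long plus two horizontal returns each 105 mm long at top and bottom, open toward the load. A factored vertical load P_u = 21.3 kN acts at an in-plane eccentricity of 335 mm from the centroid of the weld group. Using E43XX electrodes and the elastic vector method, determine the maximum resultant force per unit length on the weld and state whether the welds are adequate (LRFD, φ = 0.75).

f_max ≈ 496 N/mm; adequate

E43XX → F_EXX = 430 MPa.
Total weld length L_w = 345 mm. Treat welds as unit-width lines.
Centroid: x̄ = 2×105×52.5 / 345 = 31.96 mm from the vertical weld.
Polar moment about centroid: J = I_x + I_y = [135³/12 + 2×105×67.5²] + [135×31.96² + 2(105³/12 + 105×20.54²)] = 1581000 mm³.
Direct shear f_v = P/L_w = 21.3×10³ / 345 = 61.74 N/mm (vertical).
Torsion M = P·e = 21.3×10³ × 335 = 7135500 N·mm.
Critical point at (x, y) = (73.04, 67.5) from centroid. f_tx = M·y/J = 304.6 N/mm; f_ty = M·x/J = 329.6 N/mm.
Resultant f_max = √[f_tx² + (f_v + f_ty)²] = √[304.6² + (61.74 + 329.6)²] = 495.9 N/mm.
Capacity per unit length: φr_n = 0.75 × 0.6 × 430 × (0.707 × 10) = 1368 N/mm.
495.9 ≤ 1368 → adequate.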